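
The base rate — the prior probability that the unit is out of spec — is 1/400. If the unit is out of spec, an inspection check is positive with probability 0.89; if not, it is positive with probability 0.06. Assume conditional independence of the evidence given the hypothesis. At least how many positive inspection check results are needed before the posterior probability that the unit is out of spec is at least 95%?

4

Prior odds: 0.0025 ÷ 0.9975 = 1/399.
Likelihood ratio of a positive = 0.89/0.06 = 89/6.
Target posterior odds = 0.95/0.05 = 19.
Require (89/6)ⁿ ≥ 19 ÷ (1/399) = 7581.
(89/6)³ = 704969/216 falls short of 7581 but (89/6)⁴ = 62742241/1296 reaches it, so n = 4.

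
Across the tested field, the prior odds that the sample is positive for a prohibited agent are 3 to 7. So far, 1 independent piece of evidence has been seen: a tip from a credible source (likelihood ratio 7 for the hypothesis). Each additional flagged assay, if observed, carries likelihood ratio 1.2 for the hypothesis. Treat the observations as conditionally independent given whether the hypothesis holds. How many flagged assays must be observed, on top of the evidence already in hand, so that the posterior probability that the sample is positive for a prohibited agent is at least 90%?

Prior odds = 3/7.
Bayes factor of the evidence already in hand = 7.
Odds after that evidence = (3/7) × 7 = 3.
Target odds = 0.9/0.1 = 9.
Need 1.2ⁿ ≥ 9 ÷ 3 = 3.
1.2⁶ = 46656/15625 falls short of 3 but 1.2⁷ = 279936/78125 reaches it, so n = 7.

7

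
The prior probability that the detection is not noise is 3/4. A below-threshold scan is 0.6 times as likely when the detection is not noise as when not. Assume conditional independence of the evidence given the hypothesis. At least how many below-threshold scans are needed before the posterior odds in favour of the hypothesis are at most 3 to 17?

6

Prior odds = 0.75/0.25 = 3.
Likelihood ratio per below-threshold scan = 0.6.
Target odds = 3/17.
Require 0.6ⁿ ≤ 3/17 ÷ 3 = 1/17.
0.6⁵ = 0.07776 is still above 1/17 but 0.6⁶ = 729/15625 is at or below it, so n = 6.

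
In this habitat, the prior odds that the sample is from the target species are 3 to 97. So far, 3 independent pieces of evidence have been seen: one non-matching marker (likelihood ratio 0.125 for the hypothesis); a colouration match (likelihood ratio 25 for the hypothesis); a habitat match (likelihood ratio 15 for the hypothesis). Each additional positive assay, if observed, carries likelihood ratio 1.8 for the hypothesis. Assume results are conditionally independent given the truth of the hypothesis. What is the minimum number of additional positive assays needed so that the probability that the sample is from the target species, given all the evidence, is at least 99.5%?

9

Prior odds = 3/97.
Combined Bayes factor of the evidence already in hand = 0.125 × 25 × 15 = 46.875.
Odds after that evidence = (3/97) × 46.875 = 1125/776.
Target odds = 0.995/0.005 = 199.
Need 1.8ⁿ ≥ 199 ÷ (1125/776) = 154424/1125.
1.8⁸ = 43046721/390625 falls short of 154424/1125 but 1.8⁹ = 387420489/1953125 reaches it, so n = 9.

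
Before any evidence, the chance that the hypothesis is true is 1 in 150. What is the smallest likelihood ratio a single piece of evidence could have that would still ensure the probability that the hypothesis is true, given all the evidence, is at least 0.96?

Prior odds = (1/150)/(149/150) = 1/149.
Target odds = 0.96/0.04 = 24.
Required Bayes factor = 24 ÷ (1/149) = 3576.

3576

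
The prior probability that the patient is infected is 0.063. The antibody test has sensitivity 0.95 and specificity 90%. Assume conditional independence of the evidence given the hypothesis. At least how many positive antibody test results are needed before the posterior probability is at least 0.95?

3

Prior odds: 0.063 ÷ 0.937 = 63/937.
False-positive rate = 1 − 0.9 = 0.1; likelihood ratio of a positive = 0.95/0.1 = 9.5.
Target posterior odds = 0.95/0.05 = 19.
Need (63/937) × 9.5ⁿ ≥ 19, i.e. 9.5ⁿ ≥ 17803/63.
9.5² = 90.25 falls short of 17803/63 but 9.5³ = 857.375 reaches it, so n = 3.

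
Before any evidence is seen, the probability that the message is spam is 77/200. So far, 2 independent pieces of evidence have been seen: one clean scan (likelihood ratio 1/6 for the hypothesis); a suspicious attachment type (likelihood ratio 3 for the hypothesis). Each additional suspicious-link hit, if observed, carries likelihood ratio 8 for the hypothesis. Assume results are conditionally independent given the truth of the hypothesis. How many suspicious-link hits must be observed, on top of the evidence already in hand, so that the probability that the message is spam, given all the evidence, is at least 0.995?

Prior odds = 0.385/0.615 = 77/123.
Combined Bayes factor of the evidence already in hand = (1/6) × 3 = 0.5.
Odds after that evidence = (77/123) × 0.5 = 77/246.
Target odds = 0.995/0.005 = 199.
Need 8ⁿ ≥ 199 ÷ (77/246) = 48954/77.
8³ = 512 falls short of 48954/77 but 8⁴ = 4096 reaches it, so n = 4.

4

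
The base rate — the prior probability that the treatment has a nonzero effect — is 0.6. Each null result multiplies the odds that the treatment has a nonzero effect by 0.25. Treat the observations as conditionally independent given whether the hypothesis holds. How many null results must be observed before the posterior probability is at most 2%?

Prior odds = 0.6/0.4 = 1.5.
Likelihood ratio per null result = 0.25.
Target posterior odds = 0.02/0.98 = 1/49.
Require 0.25ⁿ ≤ 1/49 ÷ 1.5 = 2/147.
0.25³ = 0.015625 is still above 2/147 but 0.25⁴ = 0.00390625 is at or below it, so n = 4.

4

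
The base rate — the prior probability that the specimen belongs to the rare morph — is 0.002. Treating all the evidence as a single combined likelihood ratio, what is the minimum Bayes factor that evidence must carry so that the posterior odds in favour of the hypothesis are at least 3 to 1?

1497

Prior odds = 0.002/0.998 = 1/499.
Target odds = 3.
Required Bayes factor = 3 ÷ (1/499) = 1497.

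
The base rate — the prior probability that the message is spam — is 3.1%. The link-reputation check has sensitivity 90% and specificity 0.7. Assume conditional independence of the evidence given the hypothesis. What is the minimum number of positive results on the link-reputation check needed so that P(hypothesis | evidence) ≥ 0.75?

Prior odds: 0.031 ÷ 0.969 = 31/969.
False-positive rate = 1 − 0.7 = 0.3; likelihood ratio of a positive = 0.9/0.3 = 3.
Target odds: 0.75 ÷ 0.25 = 3.
Require 3ⁿ ≥ 3 ÷ (31/969) = 2907/31.
3⁴ = 81 falls short of 2907/31 but 3⁵ = 243 reaches it, so n = 5.

5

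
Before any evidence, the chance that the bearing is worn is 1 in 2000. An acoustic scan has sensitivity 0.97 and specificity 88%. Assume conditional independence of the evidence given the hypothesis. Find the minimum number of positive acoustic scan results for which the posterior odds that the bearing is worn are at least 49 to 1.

Prior odds: 0.0005 ÷ 0.9995 = 1/1999.
False-positive rate = 1 − 0.88 = 0.12; likelihood ratio of a positive = 0.97/0.12 = 97/12.
Target odds = 49.
Require (97/12)ⁿ ≥ 49 ÷ (1/1999) = 97951.
(97/12)⁵ ≈34510.6 falls short of 97951 but (97/12)⁶ ≈278961 reaches it, so n = 6.

6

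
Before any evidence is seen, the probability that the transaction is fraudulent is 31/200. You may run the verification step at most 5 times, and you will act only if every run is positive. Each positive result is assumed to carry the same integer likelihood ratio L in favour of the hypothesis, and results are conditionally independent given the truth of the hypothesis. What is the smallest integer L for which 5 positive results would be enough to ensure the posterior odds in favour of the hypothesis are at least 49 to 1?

4

Prior odds = 0.155/0.845 = 31/169.
Target odds = 49.
Need L⁵ ≥ 49 ÷ (31/169) = 8281/31.
3⁵ = 243 < 8281/31 ≤ 1024 = 4⁵, so L = 4.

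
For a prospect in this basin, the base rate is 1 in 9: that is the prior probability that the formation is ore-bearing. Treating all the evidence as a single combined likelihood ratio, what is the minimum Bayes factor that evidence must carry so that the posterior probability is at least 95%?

152

Prior odds = (1/9)/(8/9) = 0.125.
Target odds = 0.95/0.05 = 19.
Required Bayes factor = 19 ÷ 0.125 = 152.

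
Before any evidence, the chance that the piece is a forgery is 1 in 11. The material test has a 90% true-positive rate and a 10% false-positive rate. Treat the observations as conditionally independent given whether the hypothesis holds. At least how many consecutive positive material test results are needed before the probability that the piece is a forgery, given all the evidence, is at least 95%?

3

Prior odds: (1/11) ÷ (10/11) = 0.1.
Likelihood ratio of a positive result = 0.9/0.1 = 9.
Target posterior odds = 0.95/0.05 = 19.
Require 9ⁿ ≥ 19 ÷ 0.1 = 190.
9² = 81 falls short of 190 but 9³ = 729 reaches it, so n = 3.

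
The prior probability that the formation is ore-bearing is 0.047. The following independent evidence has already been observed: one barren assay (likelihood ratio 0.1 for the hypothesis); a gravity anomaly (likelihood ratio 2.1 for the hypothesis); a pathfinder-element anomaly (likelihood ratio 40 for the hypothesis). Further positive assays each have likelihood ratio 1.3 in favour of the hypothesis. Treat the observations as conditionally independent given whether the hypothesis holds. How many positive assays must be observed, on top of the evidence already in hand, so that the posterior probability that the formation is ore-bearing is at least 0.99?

21

Prior odds = 0.047/0.953 = 47/953.
Combined Bayes factor of the evidence already in hand = 0.1 × 2.1 × 40 = 8.4.
Odds after that evidence = (47/953) × 8.4 = 1974/4765.
Target odds = 0.99/0.01 = 99.
Need 1.3ⁿ ≥ 99 ÷ (1974/4765) = 157245/658.
1.3²⁰ ≈190.05 falls short of 157245/658 but 1.3²¹ ≈247.065 reaches it, so n = 21.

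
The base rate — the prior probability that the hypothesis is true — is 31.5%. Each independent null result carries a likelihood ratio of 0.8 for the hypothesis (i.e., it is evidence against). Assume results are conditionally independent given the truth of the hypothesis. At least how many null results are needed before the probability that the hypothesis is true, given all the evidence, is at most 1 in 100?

18

Prior odds: 0.315 ÷ 0.685 = 63/137.
Likelihood ratio per null result = 0.8.
Target odds: 0.01 ÷ 0.99 = 1/99.
Need (63/137) × 0.8ⁿ ≤ 1/99, i.e. 0.8ⁿ ≤ 137/6237.
0.8¹⁷ ≈0.022518 is still above 137/6237 but 0.8¹⁸ ≈0.0180144 is at or below it, so n = 18.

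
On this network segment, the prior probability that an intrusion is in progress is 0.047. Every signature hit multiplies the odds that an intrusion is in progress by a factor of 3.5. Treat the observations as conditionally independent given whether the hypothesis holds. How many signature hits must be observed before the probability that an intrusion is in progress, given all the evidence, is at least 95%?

5

Prior odds = 0.047/0.953 = 47/953.
Likelihood ratio per signature hit = 3.5.
Target odds: 0.95 ÷ 0.05 = 19.
Require 3.5ⁿ ≥ 19 ÷ (47/953) = 18107/47.
3.5⁴ = 150.0625 falls short of 18107/47 but 3.5⁵ = 525.21875 reaches it, so n = 5.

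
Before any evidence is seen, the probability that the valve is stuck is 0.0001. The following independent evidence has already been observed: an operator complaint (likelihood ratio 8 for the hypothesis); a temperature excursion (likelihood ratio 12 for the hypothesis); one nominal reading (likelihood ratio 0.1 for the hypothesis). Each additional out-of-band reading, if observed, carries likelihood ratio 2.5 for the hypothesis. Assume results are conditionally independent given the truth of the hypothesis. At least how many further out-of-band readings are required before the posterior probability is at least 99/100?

Prior odds = 0.0001/0.9999 = 1/9999.
Combined Bayes factor of the evidence already in hand = 8 × 12 × 0.1 = 9.6.
Odds after that evidence = (1/9999) × 9.6 = 16/16665.
Target odds = 0.99/0.01 = 99.
Need 2.5ⁿ ≥ 99 ÷ (16/16665) = 103114.6875.
2.5¹² = 244140625/4096 falls short of 103114.6875 but 2.5¹³ ≈149012 reaches it, so n = 13.

13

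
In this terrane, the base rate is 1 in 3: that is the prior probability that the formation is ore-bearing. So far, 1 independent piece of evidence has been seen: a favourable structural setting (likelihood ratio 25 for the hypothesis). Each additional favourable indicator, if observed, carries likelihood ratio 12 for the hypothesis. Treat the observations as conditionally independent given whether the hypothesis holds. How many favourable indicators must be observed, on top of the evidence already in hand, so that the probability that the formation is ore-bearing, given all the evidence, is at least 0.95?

Prior odds = (1/3)/(2/3) = 0.5.
Bayes factor of the evidence already in hand = 25.
Odds after that evidence = 0.5 × 25 = 12.5.
Target odds = 0.95/0.05 = 19.
Need 12ⁿ ≥ 19 ÷ 12.5 = 1.52.
12¹ = 12, which meets the required 1.52; so n = 1.

1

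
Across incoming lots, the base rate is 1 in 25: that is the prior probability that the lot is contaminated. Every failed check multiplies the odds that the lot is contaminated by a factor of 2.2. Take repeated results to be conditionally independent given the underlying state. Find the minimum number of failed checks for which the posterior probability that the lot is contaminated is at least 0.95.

8

Prior odds = 0.04/0.96 = 1/24.
Likelihood ratio per failed check = 2.2.
Target posterior odds = 0.95/0.05 = 19.
Need (1/24) × 2.2ⁿ ≥ 19, i.e. 2.2ⁿ ≥ 456.
2.2⁷ = 19487171/78125 falls short of 456 but 2.2⁸ = 214358881/390625 reaches it, so n = 8.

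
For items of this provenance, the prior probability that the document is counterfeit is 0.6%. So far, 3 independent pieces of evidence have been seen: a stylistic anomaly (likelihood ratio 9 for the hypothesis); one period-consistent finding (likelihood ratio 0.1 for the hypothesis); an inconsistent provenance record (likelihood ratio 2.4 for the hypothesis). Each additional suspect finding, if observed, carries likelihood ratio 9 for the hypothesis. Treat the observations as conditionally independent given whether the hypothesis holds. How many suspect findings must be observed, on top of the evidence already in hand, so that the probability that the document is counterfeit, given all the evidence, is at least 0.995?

5

Prior odds = 0.006/0.994 = 3/497.
Combined Bayes factor of the evidence already in hand = 9 × 0.1 × 2.4 = 2.16.
Odds after that evidence = (3/497) × 2.16 = 162/12425.
Target odds = 0.995/0.005 = 199.
Need 9ⁿ ≥ 199 ÷ (162/12425) = 2472575/162.
9⁴ = 6561 falls short of 2472575/162 but 9⁵ = 59049 reaches it, so n = 5.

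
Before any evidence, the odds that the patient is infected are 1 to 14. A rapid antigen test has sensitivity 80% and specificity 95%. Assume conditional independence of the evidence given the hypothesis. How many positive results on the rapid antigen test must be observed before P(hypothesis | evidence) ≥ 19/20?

Prior odds = 1/14.
False-positive rate = 1 − 0.95 = 0.05; likelihood ratio of a positive = 0.8/0.05 = 16.
Target odds: 0.95 ÷ 0.05 = 19.
Require 16ⁿ ≥ 19 ÷ (1/14) = 266.
16² = 256 falls short of 266 but 16³ = 4096 reaches it, so n = 3.

3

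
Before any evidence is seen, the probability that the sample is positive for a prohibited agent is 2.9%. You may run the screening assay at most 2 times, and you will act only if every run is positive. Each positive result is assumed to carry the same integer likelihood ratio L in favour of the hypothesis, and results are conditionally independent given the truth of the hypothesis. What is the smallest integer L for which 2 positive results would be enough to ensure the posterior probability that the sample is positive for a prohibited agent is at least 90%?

18

Prior odds = 0.029/0.971 = 29/971.
Target odds = 0.9/0.1 = 9.
Need L² ≥ 9 ÷ (29/971) = 8739/29.
17² = 289 < 8739/29 ≤ 324 = 18², so L = 18.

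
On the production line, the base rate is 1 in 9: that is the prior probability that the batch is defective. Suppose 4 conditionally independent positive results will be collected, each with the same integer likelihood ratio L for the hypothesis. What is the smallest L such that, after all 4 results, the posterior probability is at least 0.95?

Prior odds = (1/9)/(8/9) = 0.125.
Target odds = 0.95/0.05 = 19.
Need L⁴ ≥ 19 ÷ 0.125 = 152.
3⁴ = 81 < 152 ≤ 256 = 4⁴, so L = 4.

4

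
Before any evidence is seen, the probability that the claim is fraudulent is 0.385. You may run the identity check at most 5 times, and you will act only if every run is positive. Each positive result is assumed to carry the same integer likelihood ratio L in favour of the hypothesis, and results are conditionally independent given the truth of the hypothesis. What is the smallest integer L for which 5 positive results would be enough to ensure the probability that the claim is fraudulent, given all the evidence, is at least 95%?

2

Prior odds = 0.385/0.615 = 77/123.
Target odds = 0.95/0.05 = 19.
Need L⁵ ≥ 19 ÷ (77/123) = 2337/77.
1⁵ = 1 < 2337/77 ≤ 32 = 2⁵, so L = 2.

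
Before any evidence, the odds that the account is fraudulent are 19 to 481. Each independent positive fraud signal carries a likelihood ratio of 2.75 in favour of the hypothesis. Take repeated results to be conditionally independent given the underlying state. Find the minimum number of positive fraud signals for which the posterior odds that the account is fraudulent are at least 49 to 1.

8

Prior odds = 19/481.
Likelihood ratio per positive fraud signal = 2.75.
Target odds = 49.
Require 2.75ⁿ ≥ 49 ÷ (19/481) = 23569/19.
2.75⁷ = 19487171/16384 falls short of 23569/19 but 2.75⁸ = 214358881/65536 reaches it, so n = 8.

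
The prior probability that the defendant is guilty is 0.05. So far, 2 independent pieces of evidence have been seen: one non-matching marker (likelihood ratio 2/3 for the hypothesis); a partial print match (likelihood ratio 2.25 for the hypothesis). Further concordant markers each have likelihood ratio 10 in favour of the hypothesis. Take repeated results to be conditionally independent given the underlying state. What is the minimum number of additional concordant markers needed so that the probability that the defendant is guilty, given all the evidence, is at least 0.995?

4

Prior odds = 0.05/0.95 = 1/19.
Combined Bayes factor of the evidence already in hand = (2/3) × 2.25 = 1.5.
Odds after that evidence = (1/19) × 1.5 = 3/38.
Target odds = 0.995/0.005 = 199.
Need 10ⁿ ≥ 199 ÷ (3/38) = 7562/3.
10³ = 1000 falls short of 7562/3 but 10⁴ = 10000 reaches it, so n = 4.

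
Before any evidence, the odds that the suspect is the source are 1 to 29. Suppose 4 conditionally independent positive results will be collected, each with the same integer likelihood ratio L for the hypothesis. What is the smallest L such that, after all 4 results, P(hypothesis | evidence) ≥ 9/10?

5

Prior odds = 1/29.
Target odds = 0.9/0.1 = 9.
Need L⁴ ≥ 9 ÷ (1/29) = 261.
4⁴ = 256 < 261 ≤ 625 = 5⁴, so L = 5.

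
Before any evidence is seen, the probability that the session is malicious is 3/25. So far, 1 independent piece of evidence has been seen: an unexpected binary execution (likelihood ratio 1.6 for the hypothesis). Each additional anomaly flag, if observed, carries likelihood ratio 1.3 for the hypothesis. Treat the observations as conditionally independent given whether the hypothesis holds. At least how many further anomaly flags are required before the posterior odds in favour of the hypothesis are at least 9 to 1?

Prior odds = 0.12/0.88 = 3/22.
Bayes factor of the evidence already in hand = 1.6.
Odds after that evidence = (3/22) × 1.6 = 12/55.
Target odds = 9.
Need 1.3ⁿ ≥ 9 ÷ (12/55) = 41.25.
1.3¹⁴ ≈39.3738 falls short of 41.25 but 1.3¹⁵ ≈51.1859 reaches it, so n = 15.

15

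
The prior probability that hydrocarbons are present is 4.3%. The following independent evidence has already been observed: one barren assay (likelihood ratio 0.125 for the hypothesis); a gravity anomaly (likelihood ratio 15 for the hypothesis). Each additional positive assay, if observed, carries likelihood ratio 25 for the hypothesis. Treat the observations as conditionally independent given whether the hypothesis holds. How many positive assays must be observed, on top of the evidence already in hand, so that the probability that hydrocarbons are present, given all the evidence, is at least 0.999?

Prior odds = 0.043/0.957 = 43/957.
Combined Bayes factor of the evidence already in hand = 0.125 × 15 = 1.875.
Odds after that evidence = (43/957) × 1.875 = 215/2552.
Target odds = 0.999/0.001 = 999.
Need 25ⁿ ≥ 999 ÷ (215/2552) = 2549448/215.
25² = 625 falls short of 2549448/215 but 25³ = 15625 reaches it, so n = 3.

3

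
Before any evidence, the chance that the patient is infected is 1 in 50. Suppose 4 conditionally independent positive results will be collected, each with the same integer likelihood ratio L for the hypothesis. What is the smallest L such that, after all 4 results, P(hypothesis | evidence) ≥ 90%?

Prior odds = 0.02/0.98 = 1/49.
Target odds = 0.9/0.1 = 9.
Need L⁴ ≥ 9 ÷ (1/49) = 441.
4⁴ = 256 < 441 ≤ 625 = 5⁴, so L = 5.

5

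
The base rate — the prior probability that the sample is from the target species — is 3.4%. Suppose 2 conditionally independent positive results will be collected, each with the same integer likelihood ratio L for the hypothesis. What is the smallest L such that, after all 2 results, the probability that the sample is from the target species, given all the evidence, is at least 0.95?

24

Prior odds = 0.034/0.966 = 17/483.
Target odds = 0.95/0.05 = 19.
Need L² ≥ 19 ÷ (17/483) = 9177/17.
23² = 529 < 9177/17 ≤ 576 = 24², so L = 24.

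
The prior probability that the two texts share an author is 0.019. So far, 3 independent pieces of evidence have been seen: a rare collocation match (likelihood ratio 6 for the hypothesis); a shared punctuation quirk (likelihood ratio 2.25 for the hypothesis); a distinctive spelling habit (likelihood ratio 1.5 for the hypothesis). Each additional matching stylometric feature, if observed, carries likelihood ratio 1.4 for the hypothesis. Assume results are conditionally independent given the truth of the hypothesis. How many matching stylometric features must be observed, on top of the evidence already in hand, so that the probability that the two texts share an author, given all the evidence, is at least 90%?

Prior odds = 0.019/0.981 = 19/981.
Combined Bayes factor of the evidence already in hand = 6 × 2.25 × 1.5 = 20.25.
Odds after that evidence = (19/981) × 20.25 = 171/436.
Target odds = 0.9/0.1 = 9.
Need 1.4ⁿ ≥ 9 ÷ (171/436) = 436/19.
1.4⁹ = 40353607/1953125 falls short of 436/19 but 1.4¹⁰ = 282475249/9765625 reaches it, so n = 10.

10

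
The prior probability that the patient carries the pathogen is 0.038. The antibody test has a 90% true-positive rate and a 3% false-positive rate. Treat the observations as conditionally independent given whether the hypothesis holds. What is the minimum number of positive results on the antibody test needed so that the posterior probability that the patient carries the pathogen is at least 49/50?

Prior odds = 0.038/0.962 = 19/481.
Likelihood ratio of a positive result = 0.9/0.03 = 30.
Target posterior odds = 0.98/0.02 = 49.
Require 30ⁿ ≥ 49 ÷ (19/481) = 23569/19.
30² = 900 falls short of 23569/19 but 30³ = 27000 reaches it, so n = 3.

3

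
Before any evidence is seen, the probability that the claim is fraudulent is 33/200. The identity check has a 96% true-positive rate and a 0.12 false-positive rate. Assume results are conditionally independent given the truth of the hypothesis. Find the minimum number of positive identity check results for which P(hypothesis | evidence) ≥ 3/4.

Prior odds = 0.165/0.835 = 33/167.
Likelihood ratio of a positive result = 0.96/0.12 = 8.
Target posterior odds = 0.75/0.25 = 3.
Need (33/167) × 8ⁿ ≥ 3, i.e. 8ⁿ ≥ 167/11.
8¹ = 8 falls short of 167/11 but 8² = 64 reaches it, so n = 2.

2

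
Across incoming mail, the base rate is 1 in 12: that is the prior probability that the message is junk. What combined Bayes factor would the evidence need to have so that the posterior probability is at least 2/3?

Prior odds = (1/12)/(11/12) = 1/11.
Target odds = (2/3)/(1/3) = 2.
Required Bayes factor = 2 ÷ (1/11) = 22.

22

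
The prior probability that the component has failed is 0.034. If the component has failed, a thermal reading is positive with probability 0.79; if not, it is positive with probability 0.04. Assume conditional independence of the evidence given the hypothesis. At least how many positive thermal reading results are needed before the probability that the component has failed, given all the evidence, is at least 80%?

2

Prior odds: 0.034 ÷ 0.966 = 17/483.
Likelihood ratio of a positive = 0.79/0.04 = 19.75.
Target odds: 0.8 ÷ 0.2 = 4.
Require 19.75ⁿ ≥ 4 ÷ (17/483) = 1932/17.
19.75¹ = 19.75 falls short of 1932/17 but 19.75² = 390.0625 reaches it, so n = 2.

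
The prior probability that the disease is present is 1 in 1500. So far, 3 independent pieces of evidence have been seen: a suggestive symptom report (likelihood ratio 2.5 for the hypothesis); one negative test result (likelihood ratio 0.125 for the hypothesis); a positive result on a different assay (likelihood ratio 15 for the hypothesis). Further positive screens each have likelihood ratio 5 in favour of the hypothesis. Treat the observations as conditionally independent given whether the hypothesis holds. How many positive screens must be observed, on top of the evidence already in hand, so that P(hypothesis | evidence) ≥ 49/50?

7

Prior odds = (1/1500)/(1499/1500) = 1/1499.
Combined Bayes factor of the evidence already in hand = 2.5 × 0.125 × 15 = 4.6875.
Odds after that evidence = (1/1499) × 4.6875 = 75/23984.
Target odds = 0.98/0.02 = 49.
Need 5ⁿ ≥ 49 ÷ (75/23984) = 1175216/75.
5⁶ = 15625 falls short of 1175216/75 but 5⁷ = 78125 reaches it, so n = 7.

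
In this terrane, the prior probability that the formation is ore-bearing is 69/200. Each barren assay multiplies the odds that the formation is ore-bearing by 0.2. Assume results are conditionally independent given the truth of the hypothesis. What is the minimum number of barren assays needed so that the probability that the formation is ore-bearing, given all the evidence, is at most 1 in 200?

Prior odds = 0.345/0.655 = 69/131.
Likelihood ratio per barren assay = 0.2.
Target odds: 0.005 ÷ 0.995 = 1/199.
Need (69/131) × 0.2ⁿ ≤ 1/199, i.e. 0.2ⁿ ≤ 131/13731.
0.2² = 0.04 is still above 131/13731 but 0.2³ = 0.008 is at or below it, so n = 3.

3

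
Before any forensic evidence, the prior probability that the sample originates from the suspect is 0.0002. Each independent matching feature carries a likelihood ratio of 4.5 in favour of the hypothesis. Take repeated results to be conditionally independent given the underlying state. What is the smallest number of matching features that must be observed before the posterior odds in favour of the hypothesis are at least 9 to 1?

8

Prior odds = 0.0002/0.9998 = 1/4999.
Likelihood ratio per matching feature = 4.5.
Target odds = 9.
Require 4.5ⁿ ≥ 9 ÷ (1/4999) = 44991.
4.5⁷ = 4782969/128 falls short of 44991 but 4.5⁸ = 43046721/256 reaches it, so n = 8.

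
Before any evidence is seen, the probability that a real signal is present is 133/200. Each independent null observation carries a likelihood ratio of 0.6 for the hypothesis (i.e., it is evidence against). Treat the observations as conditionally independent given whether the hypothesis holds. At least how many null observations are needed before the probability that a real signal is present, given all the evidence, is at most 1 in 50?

Prior odds: 0.665 ÷ 0.335 = 133/67.
Likelihood ratio per null observation = 0.6.
Target posterior odds = 0.02/0.98 = 1/49.
Require 0.6ⁿ ≤ 1/49 ÷ (133/67) = 67/6517.
0.6⁸ = 6561/390625 is still above 67/6517 but 0.6⁹ = 19683/1953125 is at or below it, so n = 9.

9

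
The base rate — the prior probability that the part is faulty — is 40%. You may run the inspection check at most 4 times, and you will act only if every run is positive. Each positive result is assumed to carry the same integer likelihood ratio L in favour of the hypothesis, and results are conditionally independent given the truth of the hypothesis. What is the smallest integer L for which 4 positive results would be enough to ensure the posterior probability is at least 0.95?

3

Prior odds = 0.4/0.6 = 2/3.
Target odds = 0.95/0.05 = 19.
Need L⁴ ≥ 19 ÷ (2/3) = 28.5.
2⁴ = 16 < 28.5 ≤ 81 = 3⁴, so L = 3.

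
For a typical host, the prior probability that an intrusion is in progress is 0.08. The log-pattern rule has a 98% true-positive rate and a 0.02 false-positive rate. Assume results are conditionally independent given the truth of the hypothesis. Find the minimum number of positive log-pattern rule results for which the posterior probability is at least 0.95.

2

Prior odds: 0.08 ÷ 0.92 = 2/23.
Likelihood ratio of a positive result = 0.98/0.02 = 49.
Target posterior odds = 0.95/0.05 = 19.
Require 49ⁿ ≥ 19 ÷ (2/23) = 218.5.
49¹ = 49 falls short of 218.5 but 49² = 2401 reaches it, so n = 2.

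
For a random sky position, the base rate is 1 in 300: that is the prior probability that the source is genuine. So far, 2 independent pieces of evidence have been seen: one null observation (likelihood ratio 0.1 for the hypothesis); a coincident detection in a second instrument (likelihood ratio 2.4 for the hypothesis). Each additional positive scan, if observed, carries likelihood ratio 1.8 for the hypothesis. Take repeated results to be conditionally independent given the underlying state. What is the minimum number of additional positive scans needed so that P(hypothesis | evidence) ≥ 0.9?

16

Prior odds = (1/300)/(299/300) = 1/299.
Combined Bayes factor of the evidence already in hand = 0.1 × 2.4 = 0.24.
Odds after that evidence = (1/299) × 0.24 = 6/7475.
Target odds = 0.9/0.1 = 9.
Need 1.8ⁿ ≥ 9 ÷ (6/7475) = 11212.5.
1.8¹⁵ ≈6746.64 falls short of 11212.5 but 1.8¹⁶ ≈12144 reaches it, so n = 16.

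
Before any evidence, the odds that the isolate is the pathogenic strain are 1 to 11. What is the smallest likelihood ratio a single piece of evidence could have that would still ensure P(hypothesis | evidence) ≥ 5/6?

Prior odds = 1/11.
Target odds = (5/6)/(1/6) = 5.
Required Bayes factor = 5 ÷ (1/11) = 55.

55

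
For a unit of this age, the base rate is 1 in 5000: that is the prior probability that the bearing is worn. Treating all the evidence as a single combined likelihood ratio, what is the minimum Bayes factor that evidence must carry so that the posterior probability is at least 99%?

494901

Prior odds = 0.0002/0.9998 = 1/4999.
Target odds = 0.99/0.01 = 99.
Required Bayes factor = 99 ÷ (1/4999) = 494901.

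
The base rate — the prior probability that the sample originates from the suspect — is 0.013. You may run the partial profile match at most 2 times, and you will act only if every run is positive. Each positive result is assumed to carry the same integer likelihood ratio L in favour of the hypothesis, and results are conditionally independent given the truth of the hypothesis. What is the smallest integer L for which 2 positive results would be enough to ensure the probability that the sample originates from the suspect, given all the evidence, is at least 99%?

87

Prior odds = 0.013/0.987 = 13/987.
Target odds = 0.99/0.01 = 99.
Need L² ≥ 99 ÷ (13/987) = 97713/13.
86² = 7396 < 97713/13 ≤ 7569 = 87², so L = 87.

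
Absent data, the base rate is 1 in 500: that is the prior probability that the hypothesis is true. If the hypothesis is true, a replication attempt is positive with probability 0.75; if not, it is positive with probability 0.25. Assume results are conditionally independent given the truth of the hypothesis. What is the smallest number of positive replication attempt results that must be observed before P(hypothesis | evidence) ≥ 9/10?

8

Prior odds: 0.002 ÷ 0.998 = 1/499.
Likelihood ratio of a positive = 0.75/0.25 = 3.
Target odds: 0.9 ÷ 0.1 = 9.
Need (1/499) × 3ⁿ ≥ 9, i.e. 3ⁿ ≥ 4491.
3⁷ = 2187 falls short of 4491 but 3⁸ = 6561 reaches it, so n = 8.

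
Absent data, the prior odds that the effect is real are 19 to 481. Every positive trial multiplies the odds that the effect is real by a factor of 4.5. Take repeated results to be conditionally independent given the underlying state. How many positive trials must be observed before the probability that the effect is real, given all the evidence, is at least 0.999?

Prior odds = 19/481.
Likelihood ratio per positive trial = 4.5.
Target posterior odds = 0.999/0.001 = 999.
Need (19/481) × 4.5ⁿ ≥ 999, i.e. 4.5ⁿ ≥ 480519/19.
4.5⁶ = 8303.765625 falls short of 480519/19 but 4.5⁷ = 4782969/128 reaches it, so n = 7.

7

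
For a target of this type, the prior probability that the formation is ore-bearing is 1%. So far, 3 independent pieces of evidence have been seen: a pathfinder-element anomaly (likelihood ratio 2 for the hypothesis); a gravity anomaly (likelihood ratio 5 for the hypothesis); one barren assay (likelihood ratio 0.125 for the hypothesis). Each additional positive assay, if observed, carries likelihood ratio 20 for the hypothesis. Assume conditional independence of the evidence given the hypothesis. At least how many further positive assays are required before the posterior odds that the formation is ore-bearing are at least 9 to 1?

3

Prior odds = 0.01/0.99 = 1/99.
Combined Bayes factor of the evidence already in hand = 2 × 5 × 0.125 = 1.25.
Odds after that evidence = (1/99) × 1.25 = 5/396.
Target odds = 9.
Need 20ⁿ ≥ 9 ÷ (5/396) = 712.8.
20² = 400 falls short of 712.8 but 20³ = 8000 reaches it, so n = 3.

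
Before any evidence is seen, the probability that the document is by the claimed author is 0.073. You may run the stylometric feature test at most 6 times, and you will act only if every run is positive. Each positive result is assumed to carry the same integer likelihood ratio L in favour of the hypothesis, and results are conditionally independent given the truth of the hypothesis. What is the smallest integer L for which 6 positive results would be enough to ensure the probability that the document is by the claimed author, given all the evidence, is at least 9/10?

3

Prior odds = 0.073/0.927 = 73/927.
Target odds = 0.9/0.1 = 9.
Need L⁶ ≥ 9 ÷ (73/927) = 8343/73.
2⁶ = 64 < 8343/73 ≤ 729 = 3⁶, so L = 3.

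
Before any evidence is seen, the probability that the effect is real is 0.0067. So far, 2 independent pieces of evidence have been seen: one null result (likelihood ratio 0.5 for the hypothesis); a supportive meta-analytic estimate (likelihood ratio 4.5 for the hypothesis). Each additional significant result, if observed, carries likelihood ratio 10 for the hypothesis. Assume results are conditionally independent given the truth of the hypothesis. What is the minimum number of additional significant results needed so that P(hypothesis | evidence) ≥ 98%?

Prior odds = 0.0067/0.9933 = 67/9933.
Combined Bayes factor of the evidence already in hand = 0.5 × 4.5 = 2.25.
Odds after that evidence = (67/9933) × 2.25 = 201/13244.
Target odds = 0.98/0.02 = 49.
Need 10ⁿ ≥ 49 ÷ (201/13244) = 648956/201.
10³ = 1000 falls short of 648956/201 but 10⁴ = 10000 reaches it, so n = 4.

4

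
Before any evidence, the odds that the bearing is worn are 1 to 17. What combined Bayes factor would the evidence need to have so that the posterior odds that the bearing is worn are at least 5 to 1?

Prior odds = 1/17.
Target odds = 5.
Required Bayes factor = 5 ÷ (1/17) = 85.

85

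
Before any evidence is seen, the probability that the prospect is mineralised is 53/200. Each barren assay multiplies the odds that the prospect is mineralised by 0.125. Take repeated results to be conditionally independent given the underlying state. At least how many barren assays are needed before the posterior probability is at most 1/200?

3

Prior odds: 0.265 ÷ 0.735 = 53/147.
Likelihood ratio per barren assay = 0.125.
Target posterior odds = 0.005/0.995 = 1/199.
Need (53/147) × 0.125ⁿ ≤ 1/199, i.e. 0.125ⁿ ≤ 147/10547.
0.125² = 0.015625 is still above 147/10547 but 0.125³ = 0.001953125 is at or below it, so n = 3.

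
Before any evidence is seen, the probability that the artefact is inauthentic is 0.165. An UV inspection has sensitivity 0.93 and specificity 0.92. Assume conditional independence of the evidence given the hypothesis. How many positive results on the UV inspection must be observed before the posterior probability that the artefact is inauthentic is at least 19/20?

2

Prior odds: 0.165 ÷ 0.835 = 33/167.
False-positive rate = 1 − 0.92 = 0.08; likelihood ratio of a positive = 0.93/0.08 = 11.625.
Target odds: 0.95 ÷ 0.05 = 19.
Require 11.625ⁿ ≥ 19 ÷ (33/167) = 3173/33.
11.625¹ = 11.625 falls short of 3173/33 but 11.625² = 135.140625 reaches it, so n = 2.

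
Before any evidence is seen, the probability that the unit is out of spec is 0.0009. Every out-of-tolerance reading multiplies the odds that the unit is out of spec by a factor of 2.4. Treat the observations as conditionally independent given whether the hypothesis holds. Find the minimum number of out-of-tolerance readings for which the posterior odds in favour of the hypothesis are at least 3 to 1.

Prior odds = 0.0009/0.9991 = 9/9991.
Likelihood ratio per out-of-tolerance reading = 2.4.
Target odds = 3.
Require 2.4ⁿ ≥ 3 ÷ (9/9991) = 9991/3.
2.4⁹ ≈2641.81 falls short of 9991/3 but 2.4¹⁰ ≈6340.34 reaches it, so n = 10.

10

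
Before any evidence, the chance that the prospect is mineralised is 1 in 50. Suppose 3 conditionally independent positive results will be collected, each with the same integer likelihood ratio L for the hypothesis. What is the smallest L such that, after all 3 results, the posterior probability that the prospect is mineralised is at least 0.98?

14

Prior odds = 0.02/0.98 = 1/49.
Target odds = 0.98/0.02 = 49.
Need L³ ≥ 49 ÷ (1/49) = 2401.
13³ = 2197 < 2401 ≤ 2744 = 14³, so L = 14.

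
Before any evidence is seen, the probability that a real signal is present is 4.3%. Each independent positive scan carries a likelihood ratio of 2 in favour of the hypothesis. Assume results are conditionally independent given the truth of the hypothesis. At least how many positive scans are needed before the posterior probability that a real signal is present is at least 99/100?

12

Prior odds = 0.043/0.957 = 43/957.
Likelihood ratio per positive scan = 2.
Target odds: 0.99 ÷ 0.01 = 99.
Require 2ⁿ ≥ 99 ÷ (43/957) = 94743/43.
2¹¹ = 2048 falls short of 94743/43 but 2¹² = 4096 reaches it, so n = 12.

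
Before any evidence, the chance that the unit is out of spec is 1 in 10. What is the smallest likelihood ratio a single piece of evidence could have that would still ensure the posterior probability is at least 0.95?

Prior odds = 0.1/0.9 = 1/9.
Target odds = 0.95/0.05 = 19.
Required Bayes factor = 19 ÷ (1/9) = 171.

171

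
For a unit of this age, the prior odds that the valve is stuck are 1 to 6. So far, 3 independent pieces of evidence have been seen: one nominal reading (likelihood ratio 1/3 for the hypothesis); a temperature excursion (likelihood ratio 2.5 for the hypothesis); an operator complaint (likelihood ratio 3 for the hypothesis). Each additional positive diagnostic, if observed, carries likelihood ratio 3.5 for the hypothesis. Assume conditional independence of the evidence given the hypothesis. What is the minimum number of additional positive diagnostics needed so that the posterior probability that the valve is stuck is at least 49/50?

Prior odds = 1/6.
Combined Bayes factor of the evidence already in hand = (1/3) × 2.5 × 3 = 2.5.
Odds after that evidence = (1/6) × 2.5 = 5/12.
Target odds = 0.98/0.02 = 49.
Need 3.5ⁿ ≥ 49 ÷ (5/12) = 117.6.
3.5³ = 42.875 falls short of 117.6 but 3.5⁴ = 150.0625 reaches it, so n = 4.

4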